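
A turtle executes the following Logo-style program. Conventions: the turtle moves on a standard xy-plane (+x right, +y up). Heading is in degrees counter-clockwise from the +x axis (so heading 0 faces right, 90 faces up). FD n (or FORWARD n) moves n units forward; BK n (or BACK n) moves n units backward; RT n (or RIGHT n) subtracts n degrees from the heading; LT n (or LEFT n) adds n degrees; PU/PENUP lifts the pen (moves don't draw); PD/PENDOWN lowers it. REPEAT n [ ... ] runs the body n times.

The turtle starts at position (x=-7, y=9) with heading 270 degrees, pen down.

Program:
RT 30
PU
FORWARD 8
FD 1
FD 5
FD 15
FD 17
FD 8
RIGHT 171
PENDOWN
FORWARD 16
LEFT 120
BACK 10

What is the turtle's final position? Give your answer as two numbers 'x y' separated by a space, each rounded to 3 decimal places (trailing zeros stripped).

Executing turtle program step by step:
Start: pos=(-7,9), heading=270, pen down
RT 30: heading 270 -> 240
PU: pen up
FD 8: (-7,9) -> (-11,2.072) [heading=240, move]
FD 1: (-11,2.072) -> (-11.5,1.206) [heading=240, move]
FD 5: (-11.5,1.206) -> (-14,-3.124) [heading=240, move]
FD 15: (-14,-3.124) -> (-21.5,-16.115) [heading=240, move]
FD 17: (-21.5,-16.115) -> (-30,-30.837) [heading=240, move]
FD 8: (-30,-30.837) -> (-34,-37.765) [heading=240, move]
RT 171: heading 240 -> 69
PD: pen down
FD 16: (-34,-37.765) -> (-28.266,-22.828) [heading=69, draw]
LT 120: heading 69 -> 189
BK 10: (-28.266,-22.828) -> (-18.389,-21.264) [heading=189, draw]
Final: pos=(-18.389,-21.264), heading=189, 2 segment(s) drawn

Answer: -18.389 -21.264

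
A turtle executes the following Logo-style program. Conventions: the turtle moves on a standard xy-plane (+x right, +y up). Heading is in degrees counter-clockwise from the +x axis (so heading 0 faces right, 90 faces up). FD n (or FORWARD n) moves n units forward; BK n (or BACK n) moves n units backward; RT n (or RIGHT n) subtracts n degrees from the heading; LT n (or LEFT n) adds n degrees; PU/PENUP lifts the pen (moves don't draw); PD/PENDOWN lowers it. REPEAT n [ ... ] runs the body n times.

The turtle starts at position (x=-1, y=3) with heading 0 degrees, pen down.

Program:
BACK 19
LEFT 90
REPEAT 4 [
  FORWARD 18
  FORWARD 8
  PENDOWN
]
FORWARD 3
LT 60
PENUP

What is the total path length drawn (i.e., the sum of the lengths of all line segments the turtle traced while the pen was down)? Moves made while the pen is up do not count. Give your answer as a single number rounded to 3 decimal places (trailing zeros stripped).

Executing turtle program step by step:
Start: pos=(-1,3), heading=0, pen down
BK 19: (-1,3) -> (-20,3) [heading=0, draw]
LT 90: heading 0 -> 90
REPEAT 4 [
  -- iteration 1/4 --
  FD 18: (-20,3) -> (-20,21) [heading=90, draw]
  FD 8: (-20,21) -> (-20,29) [heading=90, draw]
  PD: pen down
  -- iteration 2/4 --
  FD 18: (-20,29) -> (-20,47) [heading=90, draw]
  FD 8: (-20,47) -> (-20,55) [heading=90, draw]
  PD: pen down
  -- iteration 3/4 --
  FD 18: (-20,55) -> (-20,73) [heading=90, draw]
  FD 8: (-20,73) -> (-20,81) [heading=90, draw]
  PD: pen down
  -- iteration 4/4 --
  FD 18: (-20,81) -> (-20,99) [heading=90, draw]
  FD 8: (-20,99) -> (-20,107) [heading=90, draw]
  PD: pen down
]
FD 3: (-20,107) -> (-20,110) [heading=90, draw]
LT 60: heading 90 -> 150
PU: pen up
Final: pos=(-20,110), heading=150, 10 segment(s) drawn

Segment lengths:
  seg 1: (-1,3) -> (-20,3), length = 19
  seg 2: (-20,3) -> (-20,21), length = 18
  seg 3: (-20,21) -> (-20,29), length = 8
  seg 4: (-20,29) -> (-20,47), length = 18
  seg 5: (-20,47) -> (-20,55), length = 8
  seg 6: (-20,55) -> (-20,73), length = 18
  seg 7: (-20,73) -> (-20,81), length = 8
  seg 8: (-20,81) -> (-20,99), length = 18
  seg 9: (-20,99) -> (-20,107), length = 8
  seg 10: (-20,107) -> (-20,110), length = 3
Total = 126

Answer: 126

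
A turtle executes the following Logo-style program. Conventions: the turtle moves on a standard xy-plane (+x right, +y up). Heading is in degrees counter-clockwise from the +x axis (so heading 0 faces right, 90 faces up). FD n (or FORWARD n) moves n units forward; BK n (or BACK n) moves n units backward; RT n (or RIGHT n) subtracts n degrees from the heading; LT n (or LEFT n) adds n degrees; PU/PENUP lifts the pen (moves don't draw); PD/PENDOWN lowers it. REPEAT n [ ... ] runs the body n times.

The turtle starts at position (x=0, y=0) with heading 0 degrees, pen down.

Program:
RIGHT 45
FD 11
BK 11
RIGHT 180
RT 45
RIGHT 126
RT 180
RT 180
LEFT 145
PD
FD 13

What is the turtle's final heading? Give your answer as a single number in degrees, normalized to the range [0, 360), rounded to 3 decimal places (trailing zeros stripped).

Answer: 109

Derivation:
Executing turtle program step by step:
Start: pos=(0,0), heading=0, pen down
RT 45: heading 0 -> 315
FD 11: (0,0) -> (7.778,-7.778) [heading=315, draw]
BK 11: (7.778,-7.778) -> (0,0) [heading=315, draw]
RT 180: heading 315 -> 135
RT 45: heading 135 -> 90
RT 126: heading 90 -> 324
RT 180: heading 324 -> 144
RT 180: heading 144 -> 324
LT 145: heading 324 -> 109
PD: pen down
FD 13: (0,0) -> (-4.232,12.292) [heading=109, draw]
Final: pos=(-4.232,12.292), heading=109, 3 segment(s) drawn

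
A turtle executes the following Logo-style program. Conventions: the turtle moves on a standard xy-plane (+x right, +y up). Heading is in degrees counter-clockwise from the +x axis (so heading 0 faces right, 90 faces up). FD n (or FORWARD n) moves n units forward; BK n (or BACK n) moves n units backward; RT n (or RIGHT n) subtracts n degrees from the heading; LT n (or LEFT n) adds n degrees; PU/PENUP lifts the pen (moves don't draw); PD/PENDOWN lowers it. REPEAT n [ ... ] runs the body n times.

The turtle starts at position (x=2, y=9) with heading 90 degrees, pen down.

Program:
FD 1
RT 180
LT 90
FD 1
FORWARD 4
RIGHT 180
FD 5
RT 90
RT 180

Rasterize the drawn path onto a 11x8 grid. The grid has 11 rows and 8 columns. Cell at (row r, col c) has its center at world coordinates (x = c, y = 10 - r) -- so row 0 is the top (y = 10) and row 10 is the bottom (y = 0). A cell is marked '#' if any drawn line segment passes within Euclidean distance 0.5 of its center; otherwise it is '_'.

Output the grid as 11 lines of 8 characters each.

Answer: __######
__#_____
________
________
________
________
________
________
________
________
________

Derivation:
Segment 0: (2,9) -> (2,10)
Segment 1: (2,10) -> (3,10)
Segment 2: (3,10) -> (7,10)
Segment 3: (7,10) -> (2,10)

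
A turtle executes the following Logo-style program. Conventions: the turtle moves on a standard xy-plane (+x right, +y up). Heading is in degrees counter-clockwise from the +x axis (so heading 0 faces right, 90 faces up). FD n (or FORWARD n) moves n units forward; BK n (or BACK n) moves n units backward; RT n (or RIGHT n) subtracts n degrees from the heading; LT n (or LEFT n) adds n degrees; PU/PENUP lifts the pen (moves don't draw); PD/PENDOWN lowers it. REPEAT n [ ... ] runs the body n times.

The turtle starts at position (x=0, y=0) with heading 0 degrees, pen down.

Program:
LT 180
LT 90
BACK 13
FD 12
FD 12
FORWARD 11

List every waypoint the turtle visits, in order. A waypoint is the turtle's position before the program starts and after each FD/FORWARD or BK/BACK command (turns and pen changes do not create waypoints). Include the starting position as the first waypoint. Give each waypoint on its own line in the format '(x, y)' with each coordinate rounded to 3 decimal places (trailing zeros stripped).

Answer: (0, 0)
(0, 13)
(0, 1)
(0, -11)
(0, -22)

Derivation:
Executing turtle program step by step:
Start: pos=(0,0), heading=0, pen down
LT 180: heading 0 -> 180
LT 90: heading 180 -> 270
BK 13: (0,0) -> (0,13) [heading=270, draw]
FD 12: (0,13) -> (0,1) [heading=270, draw]
FD 12: (0,1) -> (0,-11) [heading=270, draw]
FD 11: (0,-11) -> (0,-22) [heading=270, draw]
Final: pos=(0,-22), heading=270, 4 segment(s) drawn
Waypoints (5 total):
(0, 0)
(0, 13)
(0, 1)
(0, -11)
(0, -22)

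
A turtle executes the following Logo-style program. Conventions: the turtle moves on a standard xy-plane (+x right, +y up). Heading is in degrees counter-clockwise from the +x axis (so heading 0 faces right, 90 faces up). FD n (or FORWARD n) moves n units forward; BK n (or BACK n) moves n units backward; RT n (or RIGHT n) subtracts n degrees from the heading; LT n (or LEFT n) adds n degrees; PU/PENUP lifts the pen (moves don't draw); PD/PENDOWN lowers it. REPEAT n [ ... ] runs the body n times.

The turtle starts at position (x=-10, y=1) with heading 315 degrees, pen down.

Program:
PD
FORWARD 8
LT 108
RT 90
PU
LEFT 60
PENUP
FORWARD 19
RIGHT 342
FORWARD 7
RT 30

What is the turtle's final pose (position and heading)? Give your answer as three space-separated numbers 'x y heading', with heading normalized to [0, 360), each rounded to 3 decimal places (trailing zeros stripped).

Executing turtle program step by step:
Start: pos=(-10,1), heading=315, pen down
PD: pen down
FD 8: (-10,1) -> (-4.343,-4.657) [heading=315, draw]
LT 108: heading 315 -> 63
RT 90: heading 63 -> 333
PU: pen up
LT 60: heading 333 -> 33
PU: pen up
FD 19: (-4.343,-4.657) -> (11.592,5.691) [heading=33, move]
RT 342: heading 33 -> 51
FD 7: (11.592,5.691) -> (15.997,11.131) [heading=51, move]
RT 30: heading 51 -> 21
Final: pos=(15.997,11.131), heading=21, 1 segment(s) drawn

Answer: 15.997 11.131 21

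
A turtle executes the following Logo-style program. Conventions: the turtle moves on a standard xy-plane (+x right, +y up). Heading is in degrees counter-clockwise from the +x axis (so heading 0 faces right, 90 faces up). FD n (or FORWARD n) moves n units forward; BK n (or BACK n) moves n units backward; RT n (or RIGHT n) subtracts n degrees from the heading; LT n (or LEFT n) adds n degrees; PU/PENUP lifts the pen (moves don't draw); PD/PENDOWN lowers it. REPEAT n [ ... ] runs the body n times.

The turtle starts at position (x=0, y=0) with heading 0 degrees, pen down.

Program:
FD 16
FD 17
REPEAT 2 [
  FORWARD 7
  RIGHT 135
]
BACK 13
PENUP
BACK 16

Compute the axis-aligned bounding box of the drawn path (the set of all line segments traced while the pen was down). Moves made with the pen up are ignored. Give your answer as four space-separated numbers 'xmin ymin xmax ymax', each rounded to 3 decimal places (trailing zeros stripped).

Answer: 0 -17.95 40 0

Derivation:
Executing turtle program step by step:
Start: pos=(0,0), heading=0, pen down
FD 16: (0,0) -> (16,0) [heading=0, draw]
FD 17: (16,0) -> (33,0) [heading=0, draw]
REPEAT 2 [
  -- iteration 1/2 --
  FD 7: (33,0) -> (40,0) [heading=0, draw]
  RT 135: heading 0 -> 225
  -- iteration 2/2 --
  FD 7: (40,0) -> (35.05,-4.95) [heading=225, draw]
  RT 135: heading 225 -> 90
]
BK 13: (35.05,-4.95) -> (35.05,-17.95) [heading=90, draw]
PU: pen up
BK 16: (35.05,-17.95) -> (35.05,-33.95) [heading=90, move]
Final: pos=(35.05,-33.95), heading=90, 5 segment(s) drawn

Segment endpoints: x in {0, 16, 33, 35.05, 40}, y in {-17.95, -4.95, 0}
xmin=0, ymin=-17.95, xmax=40, ymax=0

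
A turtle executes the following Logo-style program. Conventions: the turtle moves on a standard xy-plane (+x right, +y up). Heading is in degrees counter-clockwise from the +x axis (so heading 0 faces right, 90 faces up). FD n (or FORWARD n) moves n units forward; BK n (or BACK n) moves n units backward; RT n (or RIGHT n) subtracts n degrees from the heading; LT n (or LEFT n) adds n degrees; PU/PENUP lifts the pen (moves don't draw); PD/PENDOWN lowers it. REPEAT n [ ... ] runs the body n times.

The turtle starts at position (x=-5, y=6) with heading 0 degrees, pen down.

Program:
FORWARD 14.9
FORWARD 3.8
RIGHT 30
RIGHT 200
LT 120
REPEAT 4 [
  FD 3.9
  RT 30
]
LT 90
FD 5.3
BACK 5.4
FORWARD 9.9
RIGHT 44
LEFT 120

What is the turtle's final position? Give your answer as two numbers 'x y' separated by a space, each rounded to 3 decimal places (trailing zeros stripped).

Executing turtle program step by step:
Start: pos=(-5,6), heading=0, pen down
FD 14.9: (-5,6) -> (9.9,6) [heading=0, draw]
FD 3.8: (9.9,6) -> (13.7,6) [heading=0, draw]
RT 30: heading 0 -> 330
RT 200: heading 330 -> 130
LT 120: heading 130 -> 250
REPEAT 4 [
  -- iteration 1/4 --
  FD 3.9: (13.7,6) -> (12.366,2.335) [heading=250, draw]
  RT 30: heading 250 -> 220
  -- iteration 2/4 --
  FD 3.9: (12.366,2.335) -> (9.379,-0.172) [heading=220, draw]
  RT 30: heading 220 -> 190
  -- iteration 3/4 --
  FD 3.9: (9.379,-0.172) -> (5.538,-0.849) [heading=190, draw]
  RT 30: heading 190 -> 160
  -- iteration 4/4 --
  FD 3.9: (5.538,-0.849) -> (1.873,0.485) [heading=160, draw]
  RT 30: heading 160 -> 130
]
LT 90: heading 130 -> 220
FD 5.3: (1.873,0.485) -> (-2.187,-2.922) [heading=220, draw]
BK 5.4: (-2.187,-2.922) -> (1.95,0.549) [heading=220, draw]
FD 9.9: (1.95,0.549) -> (-5.634,-5.814) [heading=220, draw]
RT 44: heading 220 -> 176
LT 120: heading 176 -> 296
Final: pos=(-5.634,-5.814), heading=296, 9 segment(s) drawn

Answer: -5.634 -5.814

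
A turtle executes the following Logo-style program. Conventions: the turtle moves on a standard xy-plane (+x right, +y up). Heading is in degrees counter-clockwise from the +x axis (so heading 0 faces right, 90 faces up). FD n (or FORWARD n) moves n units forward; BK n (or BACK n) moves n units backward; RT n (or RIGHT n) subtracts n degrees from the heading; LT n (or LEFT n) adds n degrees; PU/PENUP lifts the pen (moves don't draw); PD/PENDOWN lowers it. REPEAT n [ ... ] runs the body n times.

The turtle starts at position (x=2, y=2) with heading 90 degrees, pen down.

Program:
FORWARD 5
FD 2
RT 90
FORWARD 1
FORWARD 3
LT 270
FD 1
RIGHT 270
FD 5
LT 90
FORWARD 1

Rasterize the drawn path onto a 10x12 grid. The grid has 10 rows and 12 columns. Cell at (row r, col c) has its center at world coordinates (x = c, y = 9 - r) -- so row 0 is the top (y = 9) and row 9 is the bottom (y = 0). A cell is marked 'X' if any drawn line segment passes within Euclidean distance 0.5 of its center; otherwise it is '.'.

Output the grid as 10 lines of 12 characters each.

Answer: ..XXXXX....X
..X...XXXXXX
..X.........
..X.........
..X.........
..X.........
..X.........
..X.........
............
............

Derivation:
Segment 0: (2,2) -> (2,7)
Segment 1: (2,7) -> (2,9)
Segment 2: (2,9) -> (3,9)
Segment 3: (3,9) -> (6,9)
Segment 4: (6,9) -> (6,8)
Segment 5: (6,8) -> (11,8)
Segment 6: (11,8) -> (11,9)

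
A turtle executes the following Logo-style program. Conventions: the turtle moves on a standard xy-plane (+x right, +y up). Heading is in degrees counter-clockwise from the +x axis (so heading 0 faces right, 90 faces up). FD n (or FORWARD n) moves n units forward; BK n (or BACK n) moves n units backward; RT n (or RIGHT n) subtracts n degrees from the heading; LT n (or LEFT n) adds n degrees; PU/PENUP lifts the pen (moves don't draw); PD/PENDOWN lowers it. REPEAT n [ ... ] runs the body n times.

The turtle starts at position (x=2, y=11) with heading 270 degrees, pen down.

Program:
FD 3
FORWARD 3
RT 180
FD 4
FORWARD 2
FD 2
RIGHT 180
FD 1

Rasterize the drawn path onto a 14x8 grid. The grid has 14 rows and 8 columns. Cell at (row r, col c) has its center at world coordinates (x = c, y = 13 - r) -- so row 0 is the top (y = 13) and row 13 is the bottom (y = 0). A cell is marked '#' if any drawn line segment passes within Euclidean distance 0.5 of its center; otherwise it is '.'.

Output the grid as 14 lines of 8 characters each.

Segment 0: (2,11) -> (2,8)
Segment 1: (2,8) -> (2,5)
Segment 2: (2,5) -> (2,9)
Segment 3: (2,9) -> (2,11)
Segment 4: (2,11) -> (2,13)
Segment 5: (2,13) -> (2,12)

Answer: ..#.....
..#.....
..#.....
..#.....
..#.....
..#.....
..#.....
..#.....
..#.....
........
........
........
........
........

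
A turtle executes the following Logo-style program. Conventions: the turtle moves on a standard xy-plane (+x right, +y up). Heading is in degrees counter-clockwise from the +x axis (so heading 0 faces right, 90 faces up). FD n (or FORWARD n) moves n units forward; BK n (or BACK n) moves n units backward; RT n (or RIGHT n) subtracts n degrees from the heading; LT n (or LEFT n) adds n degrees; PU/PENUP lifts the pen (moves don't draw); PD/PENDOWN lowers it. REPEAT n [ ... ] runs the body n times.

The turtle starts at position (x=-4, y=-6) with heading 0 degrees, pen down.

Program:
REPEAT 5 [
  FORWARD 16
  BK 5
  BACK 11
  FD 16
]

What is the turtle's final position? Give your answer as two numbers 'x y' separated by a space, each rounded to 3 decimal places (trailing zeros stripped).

Executing turtle program step by step:
Start: pos=(-4,-6), heading=0, pen down
REPEAT 5 [
  -- iteration 1/5 --
  FD 16: (-4,-6) -> (12,-6) [heading=0, draw]
  BK 5: (12,-6) -> (7,-6) [heading=0, draw]
  BK 11: (7,-6) -> (-4,-6) [heading=0, draw]
  FD 16: (-4,-6) -> (12,-6) [heading=0, draw]
  -- iteration 2/5 --
  FD 16: (12,-6) -> (28,-6) [heading=0, draw]
  BK 5: (28,-6) -> (23,-6) [heading=0, draw]
  BK 11: (23,-6) -> (12,-6) [heading=0, draw]
  FD 16: (12,-6) -> (28,-6) [heading=0, draw]
  -- iteration 3/5 --
  FD 16: (28,-6) -> (44,-6) [heading=0, draw]
  BK 5: (44,-6) -> (39,-6) [heading=0, draw]
  BK 11: (39,-6) -> (28,-6) [heading=0, draw]
  FD 16: (28,-6) -> (44,-6) [heading=0, draw]
  -- iteration 4/5 --
  FD 16: (44,-6) -> (60,-6) [heading=0, draw]
  BK 5: (60,-6) -> (55,-6) [heading=0, draw]
  BK 11: (55,-6) -> (44,-6) [heading=0, draw]
  FD 16: (44,-6) -> (60,-6) [heading=0, draw]
  -- iteration 5/5 --
  FD 16: (60,-6) -> (76,-6) [heading=0, draw]
  BK 5: (76,-6) -> (71,-6) [heading=0, draw]
  BK 11: (71,-6) -> (60,-6) [heading=0, draw]
  FD 16: (60,-6) -> (76,-6) [heading=0, draw]
]
Final: pos=(76,-6), heading=0, 20 segment(s) drawn

Answer: 76 -6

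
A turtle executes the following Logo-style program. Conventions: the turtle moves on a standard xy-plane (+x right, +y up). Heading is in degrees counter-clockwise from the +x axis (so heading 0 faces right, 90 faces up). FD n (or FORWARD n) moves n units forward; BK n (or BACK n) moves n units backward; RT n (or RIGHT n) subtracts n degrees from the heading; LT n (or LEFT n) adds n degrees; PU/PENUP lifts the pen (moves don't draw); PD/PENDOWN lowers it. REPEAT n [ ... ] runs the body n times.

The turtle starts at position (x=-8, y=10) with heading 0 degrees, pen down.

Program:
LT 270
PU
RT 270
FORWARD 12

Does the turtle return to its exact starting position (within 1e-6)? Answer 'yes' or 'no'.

Executing turtle program step by step:
Start: pos=(-8,10), heading=0, pen down
LT 270: heading 0 -> 270
PU: pen up
RT 270: heading 270 -> 0
FD 12: (-8,10) -> (4,10) [heading=0, move]
Final: pos=(4,10), heading=0, 0 segment(s) drawn

Start position: (-8, 10)
Final position: (4, 10)
Distance = 12; >= 1e-6 -> NOT closed

Answer: no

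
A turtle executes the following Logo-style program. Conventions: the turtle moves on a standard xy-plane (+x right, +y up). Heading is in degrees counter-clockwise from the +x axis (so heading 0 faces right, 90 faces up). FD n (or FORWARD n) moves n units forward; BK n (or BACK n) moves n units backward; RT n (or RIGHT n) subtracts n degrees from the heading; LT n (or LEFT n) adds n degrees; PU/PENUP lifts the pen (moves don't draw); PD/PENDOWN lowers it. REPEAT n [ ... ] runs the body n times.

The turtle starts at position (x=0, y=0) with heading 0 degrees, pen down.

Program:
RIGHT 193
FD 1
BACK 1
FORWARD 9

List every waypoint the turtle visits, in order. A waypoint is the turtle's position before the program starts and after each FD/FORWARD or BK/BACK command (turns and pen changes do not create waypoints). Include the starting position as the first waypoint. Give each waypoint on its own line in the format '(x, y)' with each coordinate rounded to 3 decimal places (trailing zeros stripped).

Answer: (0, 0)
(-0.974, 0.225)
(0, 0)
(-8.769, 2.025)

Derivation:
Executing turtle program step by step:
Start: pos=(0,0), heading=0, pen down
RT 193: heading 0 -> 167
FD 1: (0,0) -> (-0.974,0.225) [heading=167, draw]
BK 1: (-0.974,0.225) -> (0,0) [heading=167, draw]
FD 9: (0,0) -> (-8.769,2.025) [heading=167, draw]
Final: pos=(-8.769,2.025), heading=167, 3 segment(s) drawn
Waypoints (4 total):
(0, 0)
(-0.974, 0.225)
(0, 0)
(-8.769, 2.025)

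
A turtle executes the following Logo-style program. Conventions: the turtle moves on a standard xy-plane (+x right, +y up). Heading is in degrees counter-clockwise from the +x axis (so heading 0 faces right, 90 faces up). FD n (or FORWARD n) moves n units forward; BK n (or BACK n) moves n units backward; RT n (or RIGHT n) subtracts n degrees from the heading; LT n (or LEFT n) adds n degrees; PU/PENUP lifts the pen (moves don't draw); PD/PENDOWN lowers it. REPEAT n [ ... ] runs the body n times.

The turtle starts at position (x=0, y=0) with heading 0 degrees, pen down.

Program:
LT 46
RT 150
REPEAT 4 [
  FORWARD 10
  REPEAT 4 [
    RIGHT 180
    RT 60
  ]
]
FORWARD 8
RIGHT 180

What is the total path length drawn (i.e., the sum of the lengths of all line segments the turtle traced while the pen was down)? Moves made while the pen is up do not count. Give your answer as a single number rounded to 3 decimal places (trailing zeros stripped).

Answer: 48

Derivation:
Executing turtle program step by step:
Start: pos=(0,0), heading=0, pen down
LT 46: heading 0 -> 46
RT 150: heading 46 -> 256
REPEAT 4 [
  -- iteration 1/4 --
  FD 10: (0,0) -> (-2.419,-9.703) [heading=256, draw]
  REPEAT 4 [
    -- iteration 1/4 --
    RT 180: heading 256 -> 76
    RT 60: heading 76 -> 16
    -- iteration 2/4 --
    RT 180: heading 16 -> 196
    RT 60: heading 196 -> 136
    -- iteration 3/4 --
    RT 180: heading 136 -> 316
    RT 60: heading 316 -> 256
    -- iteration 4/4 --
    RT 180: heading 256 -> 76
    RT 60: heading 76 -> 16
  ]
  -- iteration 2/4 --
  FD 10: (-2.419,-9.703) -> (7.193,-6.947) [heading=16, draw]
  REPEAT 4 [
    -- iteration 1/4 --
    RT 180: heading 16 -> 196
    RT 60: heading 196 -> 136
    -- iteration 2/4 --
    RT 180: heading 136 -> 316
    RT 60: heading 316 -> 256
    -- iteration 3/4 --
    RT 180: heading 256 -> 76
    RT 60: heading 76 -> 16
    -- iteration 4/4 --
    RT 180: heading 16 -> 196
    RT 60: heading 196 -> 136
  ]
  -- iteration 3/4 --
  FD 10: (7.193,-6.947) -> (0,0) [heading=136, draw]
  REPEAT 4 [
    -- iteration 1/4 --
    RT 180: heading 136 -> 316
    RT 60: heading 316 -> 256
    -- iteration 2/4 --
    RT 180: heading 256 -> 76
    RT 60: heading 76 -> 16
    -- iteration 3/4 --
    RT 180: heading 16 -> 196
    RT 60: heading 196 -> 136
    -- iteration 4/4 --
    RT 180: heading 136 -> 316
    RT 60: heading 316 -> 256
  ]
  -- iteration 4/4 --
  FD 10: (0,0) -> (-2.419,-9.703) [heading=256, draw]
  REPEAT 4 [
    -- iteration 1/4 --
    RT 180: heading 256 -> 76
    RT 60: heading 76 -> 16
    -- iteration 2/4 --
    RT 180: heading 16 -> 196
    RT 60: heading 196 -> 136
    -- iteration 3/4 --
    RT 180: heading 136 -> 316
    RT 60: heading 316 -> 256
    -- iteration 4/4 --
    RT 180: heading 256 -> 76
    RT 60: heading 76 -> 16
  ]
]
FD 8: (-2.419,-9.703) -> (5.271,-7.498) [heading=16, draw]
RT 180: heading 16 -> 196
Final: pos=(5.271,-7.498), heading=196, 5 segment(s) drawn

Segment lengths:
  seg 1: (0,0) -> (-2.419,-9.703), length = 10
  seg 2: (-2.419,-9.703) -> (7.193,-6.947), length = 10
  seg 3: (7.193,-6.947) -> (0,0), length = 10
  seg 4: (0,0) -> (-2.419,-9.703), length = 10
  seg 5: (-2.419,-9.703) -> (5.271,-7.498), length = 8
Total = 48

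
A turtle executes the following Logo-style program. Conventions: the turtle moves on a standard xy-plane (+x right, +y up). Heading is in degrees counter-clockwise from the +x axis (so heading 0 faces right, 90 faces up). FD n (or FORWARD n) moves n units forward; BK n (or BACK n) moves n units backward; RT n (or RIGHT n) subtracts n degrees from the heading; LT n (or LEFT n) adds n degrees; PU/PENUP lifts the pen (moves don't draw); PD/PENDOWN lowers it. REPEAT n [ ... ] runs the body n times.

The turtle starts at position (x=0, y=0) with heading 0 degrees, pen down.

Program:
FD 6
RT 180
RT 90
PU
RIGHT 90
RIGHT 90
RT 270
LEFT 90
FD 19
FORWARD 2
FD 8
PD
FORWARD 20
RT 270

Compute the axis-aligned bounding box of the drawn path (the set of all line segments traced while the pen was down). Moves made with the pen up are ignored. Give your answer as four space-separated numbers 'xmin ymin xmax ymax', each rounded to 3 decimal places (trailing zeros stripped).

Answer: 0 0 6 49

Derivation:
Executing turtle program step by step:
Start: pos=(0,0), heading=0, pen down
FD 6: (0,0) -> (6,0) [heading=0, draw]
RT 180: heading 0 -> 180
RT 90: heading 180 -> 90
PU: pen up
RT 90: heading 90 -> 0
RT 90: heading 0 -> 270
RT 270: heading 270 -> 0
LT 90: heading 0 -> 90
FD 19: (6,0) -> (6,19) [heading=90, move]
FD 2: (6,19) -> (6,21) [heading=90, move]
FD 8: (6,21) -> (6,29) [heading=90, move]
PD: pen down
FD 20: (6,29) -> (6,49) [heading=90, draw]
RT 270: heading 90 -> 180
Final: pos=(6,49), heading=180, 2 segment(s) drawn

Segment endpoints: x in {0, 6, 6, 6}, y in {0, 29, 49}
xmin=0, ymin=0, xmax=6, ymax=49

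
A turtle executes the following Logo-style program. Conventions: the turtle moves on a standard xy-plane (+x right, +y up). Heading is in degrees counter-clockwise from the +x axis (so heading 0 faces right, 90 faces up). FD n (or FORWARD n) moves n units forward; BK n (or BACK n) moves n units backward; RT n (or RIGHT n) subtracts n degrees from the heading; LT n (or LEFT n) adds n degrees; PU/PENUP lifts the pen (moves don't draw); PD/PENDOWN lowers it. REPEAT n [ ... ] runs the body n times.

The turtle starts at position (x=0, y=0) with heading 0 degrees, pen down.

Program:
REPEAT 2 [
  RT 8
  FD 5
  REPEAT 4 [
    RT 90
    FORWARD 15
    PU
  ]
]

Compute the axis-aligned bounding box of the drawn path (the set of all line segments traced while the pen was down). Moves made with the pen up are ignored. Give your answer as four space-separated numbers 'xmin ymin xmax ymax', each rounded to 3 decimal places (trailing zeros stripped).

Answer: 0 -15.55 4.951 0

Derivation:
Executing turtle program step by step:
Start: pos=(0,0), heading=0, pen down
REPEAT 2 [
  -- iteration 1/2 --
  RT 8: heading 0 -> 352
  FD 5: (0,0) -> (4.951,-0.696) [heading=352, draw]
  REPEAT 4 [
    -- iteration 1/4 --
    RT 90: heading 352 -> 262
    FD 15: (4.951,-0.696) -> (2.864,-15.55) [heading=262, draw]
    PU: pen up
    -- iteration 2/4 --
    RT 90: heading 262 -> 172
    FD 15: (2.864,-15.55) -> (-11.99,-13.462) [heading=172, move]
    PU: pen up
    -- iteration 3/4 --
    RT 90: heading 172 -> 82
    FD 15: (-11.99,-13.462) -> (-9.903,1.392) [heading=82, move]
    PU: pen up
    -- iteration 4/4 --
    RT 90: heading 82 -> 352
    FD 15: (-9.903,1.392) -> (4.951,-0.696) [heading=352, move]
    PU: pen up
  ]
  -- iteration 2/2 --
  RT 8: heading 352 -> 344
  FD 5: (4.951,-0.696) -> (9.758,-2.074) [heading=344, move]
  REPEAT 4 [
    -- iteration 1/4 --
    RT 90: heading 344 -> 254
    FD 15: (9.758,-2.074) -> (5.623,-16.493) [heading=254, move]
    PU: pen up
    -- iteration 2/4 --
    RT 90: heading 254 -> 164
    FD 15: (5.623,-16.493) -> (-8.796,-12.358) [heading=164, move]
    PU: pen up
    -- iteration 3/4 --
    RT 90: heading 164 -> 74
    FD 15: (-8.796,-12.358) -> (-4.661,2.061) [heading=74, move]
    PU: pen up
    -- iteration 4/4 --
    RT 90: heading 74 -> 344
    FD 15: (-4.661,2.061) -> (9.758,-2.074) [heading=344, move]
    PU: pen up
  ]
]
Final: pos=(9.758,-2.074), heading=344, 2 segment(s) drawn

Segment endpoints: x in {0, 2.864, 4.951}, y in {-15.55, -0.696, 0}
xmin=0, ymin=-15.55, xmax=4.951, ymax=0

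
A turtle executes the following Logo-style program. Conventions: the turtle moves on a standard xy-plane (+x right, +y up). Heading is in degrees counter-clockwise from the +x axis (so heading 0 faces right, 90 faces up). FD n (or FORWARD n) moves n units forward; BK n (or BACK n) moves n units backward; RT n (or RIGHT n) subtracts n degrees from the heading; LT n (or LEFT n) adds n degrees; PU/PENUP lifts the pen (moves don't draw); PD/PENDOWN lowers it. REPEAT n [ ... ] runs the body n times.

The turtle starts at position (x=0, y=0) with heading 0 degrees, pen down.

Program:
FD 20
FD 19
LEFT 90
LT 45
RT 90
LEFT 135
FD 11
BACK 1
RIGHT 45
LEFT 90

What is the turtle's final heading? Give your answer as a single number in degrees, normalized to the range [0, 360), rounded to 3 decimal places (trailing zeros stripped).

Executing turtle program step by step:
Start: pos=(0,0), heading=0, pen down
FD 20: (0,0) -> (20,0) [heading=0, draw]
FD 19: (20,0) -> (39,0) [heading=0, draw]
LT 90: heading 0 -> 90
LT 45: heading 90 -> 135
RT 90: heading 135 -> 45
LT 135: heading 45 -> 180
FD 11: (39,0) -> (28,0) [heading=180, draw]
BK 1: (28,0) -> (29,0) [heading=180, draw]
RT 45: heading 180 -> 135
LT 90: heading 135 -> 225
Final: pos=(29,0), heading=225, 4 segment(s) drawn

Answer: 225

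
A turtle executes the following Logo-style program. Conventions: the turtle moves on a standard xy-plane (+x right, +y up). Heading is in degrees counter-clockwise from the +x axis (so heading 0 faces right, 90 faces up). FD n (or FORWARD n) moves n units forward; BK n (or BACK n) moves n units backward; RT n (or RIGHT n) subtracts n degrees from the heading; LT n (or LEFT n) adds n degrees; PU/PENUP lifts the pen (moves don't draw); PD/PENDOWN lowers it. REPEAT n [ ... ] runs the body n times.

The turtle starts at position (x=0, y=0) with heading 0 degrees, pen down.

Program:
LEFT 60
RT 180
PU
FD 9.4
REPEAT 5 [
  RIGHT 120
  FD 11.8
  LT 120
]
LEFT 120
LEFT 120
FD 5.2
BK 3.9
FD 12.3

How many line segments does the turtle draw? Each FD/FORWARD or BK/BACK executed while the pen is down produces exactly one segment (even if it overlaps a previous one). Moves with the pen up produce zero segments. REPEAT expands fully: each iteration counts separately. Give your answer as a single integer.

Executing turtle program step by step:
Start: pos=(0,0), heading=0, pen down
LT 60: heading 0 -> 60
RT 180: heading 60 -> 240
PU: pen up
FD 9.4: (0,0) -> (-4.7,-8.141) [heading=240, move]
REPEAT 5 [
  -- iteration 1/5 --
  RT 120: heading 240 -> 120
  FD 11.8: (-4.7,-8.141) -> (-10.6,2.078) [heading=120, move]
  LT 120: heading 120 -> 240
  -- iteration 2/5 --
  RT 120: heading 240 -> 120
  FD 11.8: (-10.6,2.078) -> (-16.5,12.298) [heading=120, move]
  LT 120: heading 120 -> 240
  -- iteration 3/5 --
  RT 120: heading 240 -> 120
  FD 11.8: (-16.5,12.298) -> (-22.4,22.517) [heading=120, move]
  LT 120: heading 120 -> 240
  -- iteration 4/5 --
  RT 120: heading 240 -> 120
  FD 11.8: (-22.4,22.517) -> (-28.3,32.736) [heading=120, move]
  LT 120: heading 120 -> 240
  -- iteration 5/5 --
  RT 120: heading 240 -> 120
  FD 11.8: (-28.3,32.736) -> (-34.2,42.955) [heading=120, move]
  LT 120: heading 120 -> 240
]
LT 120: heading 240 -> 0
LT 120: heading 0 -> 120
FD 5.2: (-34.2,42.955) -> (-36.8,47.458) [heading=120, move]
BK 3.9: (-36.8,47.458) -> (-34.85,44.081) [heading=120, move]
FD 12.3: (-34.85,44.081) -> (-41,54.733) [heading=120, move]
Final: pos=(-41,54.733), heading=120, 0 segment(s) drawn
Segments drawn: 0

Answer: 0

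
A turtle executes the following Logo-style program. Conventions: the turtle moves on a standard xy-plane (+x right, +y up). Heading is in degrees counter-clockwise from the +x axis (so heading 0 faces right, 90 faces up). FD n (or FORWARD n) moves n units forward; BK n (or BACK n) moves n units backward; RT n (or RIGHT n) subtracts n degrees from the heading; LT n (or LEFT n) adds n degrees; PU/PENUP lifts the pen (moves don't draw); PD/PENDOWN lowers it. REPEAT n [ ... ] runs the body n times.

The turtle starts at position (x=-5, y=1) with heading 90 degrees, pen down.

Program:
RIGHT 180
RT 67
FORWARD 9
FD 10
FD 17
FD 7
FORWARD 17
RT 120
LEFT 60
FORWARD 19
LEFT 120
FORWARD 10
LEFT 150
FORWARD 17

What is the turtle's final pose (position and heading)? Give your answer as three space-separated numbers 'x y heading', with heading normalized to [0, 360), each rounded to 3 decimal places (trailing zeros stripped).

Answer: -66.392 -7.358 53

Derivation:
Executing turtle program step by step:
Start: pos=(-5,1), heading=90, pen down
RT 180: heading 90 -> 270
RT 67: heading 270 -> 203
FD 9: (-5,1) -> (-13.285,-2.517) [heading=203, draw]
FD 10: (-13.285,-2.517) -> (-22.49,-6.424) [heading=203, draw]
FD 17: (-22.49,-6.424) -> (-38.138,-13.066) [heading=203, draw]
FD 7: (-38.138,-13.066) -> (-44.582,-15.801) [heading=203, draw]
FD 17: (-44.582,-15.801) -> (-60.23,-22.444) [heading=203, draw]
RT 120: heading 203 -> 83
LT 60: heading 83 -> 143
FD 19: (-60.23,-22.444) -> (-75.404,-11.009) [heading=143, draw]
LT 120: heading 143 -> 263
FD 10: (-75.404,-11.009) -> (-76.623,-20.935) [heading=263, draw]
LT 150: heading 263 -> 53
FD 17: (-76.623,-20.935) -> (-66.392,-7.358) [heading=53, draw]
Final: pos=(-66.392,-7.358), heading=53, 8 segment(s) drawn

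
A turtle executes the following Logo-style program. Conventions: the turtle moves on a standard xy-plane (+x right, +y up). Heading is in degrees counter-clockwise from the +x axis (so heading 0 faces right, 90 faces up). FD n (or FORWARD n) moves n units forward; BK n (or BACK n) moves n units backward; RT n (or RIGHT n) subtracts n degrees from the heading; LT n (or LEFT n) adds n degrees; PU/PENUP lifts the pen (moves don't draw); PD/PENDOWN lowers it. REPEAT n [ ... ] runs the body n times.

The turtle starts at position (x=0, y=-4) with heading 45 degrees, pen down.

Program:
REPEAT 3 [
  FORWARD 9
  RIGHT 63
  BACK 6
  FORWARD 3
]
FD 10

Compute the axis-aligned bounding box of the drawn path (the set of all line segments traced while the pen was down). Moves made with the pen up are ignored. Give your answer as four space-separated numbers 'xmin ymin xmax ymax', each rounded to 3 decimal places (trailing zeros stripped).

Executing turtle program step by step:
Start: pos=(0,-4), heading=45, pen down
REPEAT 3 [
  -- iteration 1/3 --
  FD 9: (0,-4) -> (6.364,2.364) [heading=45, draw]
  RT 63: heading 45 -> 342
  BK 6: (6.364,2.364) -> (0.658,4.218) [heading=342, draw]
  FD 3: (0.658,4.218) -> (3.511,3.291) [heading=342, draw]
  -- iteration 2/3 --
  FD 9: (3.511,3.291) -> (12.07,0.51) [heading=342, draw]
  RT 63: heading 342 -> 279
  BK 6: (12.07,0.51) -> (11.132,6.436) [heading=279, draw]
  FD 3: (11.132,6.436) -> (11.601,3.473) [heading=279, draw]
  -- iteration 3/3 --
  FD 9: (11.601,3.473) -> (13.009,-5.416) [heading=279, draw]
  RT 63: heading 279 -> 216
  BK 6: (13.009,-5.416) -> (17.863,-1.89) [heading=216, draw]
  FD 3: (17.863,-1.89) -> (15.436,-3.653) [heading=216, draw]
]
FD 10: (15.436,-3.653) -> (7.346,-9.531) [heading=216, draw]
Final: pos=(7.346,-9.531), heading=216, 10 segment(s) drawn

Segment endpoints: x in {0, 0.658, 3.511, 6.364, 7.346, 11.132, 11.601, 12.07, 13.009, 15.436, 17.863}, y in {-9.531, -5.416, -4, -3.653, -1.89, 0.51, 2.364, 3.291, 3.473, 4.218, 6.436}
xmin=0, ymin=-9.531, xmax=17.863, ymax=6.436

Answer: 0 -9.531 17.863 6.436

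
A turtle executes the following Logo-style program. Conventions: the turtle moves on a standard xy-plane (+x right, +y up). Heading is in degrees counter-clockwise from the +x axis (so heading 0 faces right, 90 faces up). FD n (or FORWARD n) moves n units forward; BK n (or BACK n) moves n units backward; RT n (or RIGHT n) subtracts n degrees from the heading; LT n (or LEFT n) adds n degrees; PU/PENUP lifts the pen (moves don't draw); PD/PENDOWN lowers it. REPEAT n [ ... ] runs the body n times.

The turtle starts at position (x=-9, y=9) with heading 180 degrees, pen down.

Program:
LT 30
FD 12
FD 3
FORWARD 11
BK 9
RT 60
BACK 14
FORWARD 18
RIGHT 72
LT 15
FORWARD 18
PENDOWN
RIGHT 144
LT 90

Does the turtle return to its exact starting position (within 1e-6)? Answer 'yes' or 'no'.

Executing turtle program step by step:
Start: pos=(-9,9), heading=180, pen down
LT 30: heading 180 -> 210
FD 12: (-9,9) -> (-19.392,3) [heading=210, draw]
FD 3: (-19.392,3) -> (-21.99,1.5) [heading=210, draw]
FD 11: (-21.99,1.5) -> (-31.517,-4) [heading=210, draw]
BK 9: (-31.517,-4) -> (-23.722,0.5) [heading=210, draw]
RT 60: heading 210 -> 150
BK 14: (-23.722,0.5) -> (-11.598,-6.5) [heading=150, draw]
FD 18: (-11.598,-6.5) -> (-27.187,2.5) [heading=150, draw]
RT 72: heading 150 -> 78
LT 15: heading 78 -> 93
FD 18: (-27.187,2.5) -> (-28.129,20.475) [heading=93, draw]
PD: pen down
RT 144: heading 93 -> 309
LT 90: heading 309 -> 39
Final: pos=(-28.129,20.475), heading=39, 7 segment(s) drawn

Start position: (-9, 9)
Final position: (-28.129, 20.475)
Distance = 22.307; >= 1e-6 -> NOT closed

Answer: no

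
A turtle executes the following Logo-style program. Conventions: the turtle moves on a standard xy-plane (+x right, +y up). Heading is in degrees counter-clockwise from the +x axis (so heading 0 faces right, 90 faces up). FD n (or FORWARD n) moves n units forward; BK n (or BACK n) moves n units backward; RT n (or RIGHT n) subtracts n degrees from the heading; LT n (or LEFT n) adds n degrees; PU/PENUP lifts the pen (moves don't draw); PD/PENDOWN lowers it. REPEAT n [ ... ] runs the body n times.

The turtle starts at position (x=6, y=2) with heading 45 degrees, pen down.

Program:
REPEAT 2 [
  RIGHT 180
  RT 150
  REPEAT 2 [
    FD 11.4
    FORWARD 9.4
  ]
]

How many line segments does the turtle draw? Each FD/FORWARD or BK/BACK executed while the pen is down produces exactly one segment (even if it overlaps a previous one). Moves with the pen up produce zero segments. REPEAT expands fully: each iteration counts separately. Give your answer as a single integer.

Executing turtle program step by step:
Start: pos=(6,2), heading=45, pen down
REPEAT 2 [
  -- iteration 1/2 --
  RT 180: heading 45 -> 225
  RT 150: heading 225 -> 75
  REPEAT 2 [
    -- iteration 1/2 --
    FD 11.4: (6,2) -> (8.951,13.012) [heading=75, draw]
    FD 9.4: (8.951,13.012) -> (11.383,22.091) [heading=75, draw]
    -- iteration 2/2 --
    FD 11.4: (11.383,22.091) -> (14.334,33.103) [heading=75, draw]
    FD 9.4: (14.334,33.103) -> (16.767,42.183) [heading=75, draw]
  ]
  -- iteration 2/2 --
  RT 180: heading 75 -> 255
  RT 150: heading 255 -> 105
  REPEAT 2 [
    -- iteration 1/2 --
    FD 11.4: (16.767,42.183) -> (13.816,53.194) [heading=105, draw]
    FD 9.4: (13.816,53.194) -> (11.383,62.274) [heading=105, draw]
    -- iteration 2/2 --
    FD 11.4: (11.383,62.274) -> (8.433,73.285) [heading=105, draw]
    FD 9.4: (8.433,73.285) -> (6,82.365) [heading=105, draw]
  ]
]
Final: pos=(6,82.365), heading=105, 8 segment(s) drawn
Segments drawn: 8

Answer: 8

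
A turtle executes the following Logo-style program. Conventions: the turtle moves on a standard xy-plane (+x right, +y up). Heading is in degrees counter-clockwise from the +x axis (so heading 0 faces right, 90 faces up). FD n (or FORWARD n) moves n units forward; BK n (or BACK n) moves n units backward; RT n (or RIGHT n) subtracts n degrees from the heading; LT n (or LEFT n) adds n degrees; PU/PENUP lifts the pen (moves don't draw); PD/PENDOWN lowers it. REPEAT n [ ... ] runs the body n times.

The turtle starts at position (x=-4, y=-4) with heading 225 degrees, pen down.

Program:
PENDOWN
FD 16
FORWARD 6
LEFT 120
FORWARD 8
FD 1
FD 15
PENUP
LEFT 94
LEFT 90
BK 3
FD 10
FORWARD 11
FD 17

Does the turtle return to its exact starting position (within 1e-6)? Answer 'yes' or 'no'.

Answer: no

Derivation:
Executing turtle program step by step:
Start: pos=(-4,-4), heading=225, pen down
PD: pen down
FD 16: (-4,-4) -> (-15.314,-15.314) [heading=225, draw]
FD 6: (-15.314,-15.314) -> (-19.556,-19.556) [heading=225, draw]
LT 120: heading 225 -> 345
FD 8: (-19.556,-19.556) -> (-11.829,-21.627) [heading=345, draw]
FD 1: (-11.829,-21.627) -> (-10.863,-21.886) [heading=345, draw]
FD 15: (-10.863,-21.886) -> (3.626,-25.768) [heading=345, draw]
PU: pen up
LT 94: heading 345 -> 79
LT 90: heading 79 -> 169
BK 3: (3.626,-25.768) -> (6.571,-26.34) [heading=169, move]
FD 10: (6.571,-26.34) -> (-3.246,-24.432) [heading=169, move]
FD 11: (-3.246,-24.432) -> (-14.043,-22.333) [heading=169, move]
FD 17: (-14.043,-22.333) -> (-30.731,-19.09) [heading=169, move]
Final: pos=(-30.731,-19.09), heading=169, 5 segment(s) drawn

Start position: (-4, -4)
Final position: (-30.731, -19.09)
Distance = 30.696; >= 1e-6 -> NOT closed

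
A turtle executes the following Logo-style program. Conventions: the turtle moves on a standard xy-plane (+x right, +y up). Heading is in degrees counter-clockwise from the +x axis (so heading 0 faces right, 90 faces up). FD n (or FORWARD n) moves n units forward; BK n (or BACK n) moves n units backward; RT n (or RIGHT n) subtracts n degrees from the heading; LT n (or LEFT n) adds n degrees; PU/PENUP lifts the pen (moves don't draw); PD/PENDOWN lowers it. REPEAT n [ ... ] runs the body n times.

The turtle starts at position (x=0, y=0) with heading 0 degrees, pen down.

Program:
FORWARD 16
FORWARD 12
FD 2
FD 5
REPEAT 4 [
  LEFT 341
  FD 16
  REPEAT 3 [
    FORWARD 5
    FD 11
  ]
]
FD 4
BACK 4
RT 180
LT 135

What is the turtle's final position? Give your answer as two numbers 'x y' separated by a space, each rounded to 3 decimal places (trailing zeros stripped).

Answer: 196.286 -176.013

Derivation:
Executing turtle program step by step:
Start: pos=(0,0), heading=0, pen down
FD 16: (0,0) -> (16,0) [heading=0, draw]
FD 12: (16,0) -> (28,0) [heading=0, draw]
FD 2: (28,0) -> (30,0) [heading=0, draw]
FD 5: (30,0) -> (35,0) [heading=0, draw]
REPEAT 4 [
  -- iteration 1/4 --
  LT 341: heading 0 -> 341
  FD 16: (35,0) -> (50.128,-5.209) [heading=341, draw]
  REPEAT 3 [
    -- iteration 1/3 --
    FD 5: (50.128,-5.209) -> (54.856,-6.837) [heading=341, draw]
    FD 11: (54.856,-6.837) -> (65.257,-10.418) [heading=341, draw]
    -- iteration 2/3 --
    FD 5: (65.257,-10.418) -> (69.984,-12.046) [heading=341, draw]
    FD 11: (69.984,-12.046) -> (80.385,-15.627) [heading=341, draw]
    -- iteration 3/3 --
    FD 5: (80.385,-15.627) -> (85.112,-17.255) [heading=341, draw]
    FD 11: (85.112,-17.255) -> (95.513,-20.836) [heading=341, draw]
  ]
  -- iteration 2/4 --
  LT 341: heading 341 -> 322
  FD 16: (95.513,-20.836) -> (108.121,-30.687) [heading=322, draw]
  REPEAT 3 [
    -- iteration 1/3 --
    FD 5: (108.121,-30.687) -> (112.061,-33.765) [heading=322, draw]
    FD 11: (112.061,-33.765) -> (120.73,-40.538) [heading=322, draw]
    -- iteration 2/3 --
    FD 5: (120.73,-40.538) -> (124.67,-43.616) [heading=322, draw]
    FD 11: (124.67,-43.616) -> (133.338,-50.388) [heading=322, draw]
    -- iteration 3/3 --
    FD 5: (133.338,-50.388) -> (137.278,-53.466) [heading=322, draw]
    FD 11: (137.278,-53.466) -> (145.946,-60.239) [heading=322, draw]
  ]
  -- iteration 3/4 --
  LT 341: heading 322 -> 303
  FD 16: (145.946,-60.239) -> (154.66,-73.657) [heading=303, draw]
  REPEAT 3 [
    -- iteration 1/3 --
    FD 5: (154.66,-73.657) -> (157.383,-77.851) [heading=303, draw]
    FD 11: (157.383,-77.851) -> (163.374,-87.076) [heading=303, draw]
    -- iteration 2/3 --
    FD 5: (163.374,-87.076) -> (166.098,-91.27) [heading=303, draw]
    FD 11: (166.098,-91.27) -> (172.089,-100.495) [heading=303, draw]
    -- iteration 3/3 --
    FD 5: (172.089,-100.495) -> (174.812,-104.688) [heading=303, draw]
    FD 11: (174.812,-104.688) -> (180.803,-113.914) [heading=303, draw]
  ]
  -- iteration 4/4 --
  LT 341: heading 303 -> 284
  FD 16: (180.803,-113.914) -> (184.674,-129.438) [heading=284, draw]
  REPEAT 3 [
    -- iteration 1/3 --
    FD 5: (184.674,-129.438) -> (185.883,-134.29) [heading=284, draw]
    FD 11: (185.883,-134.29) -> (188.544,-144.963) [heading=284, draw]
    -- iteration 2/3 --
    FD 5: (188.544,-144.963) -> (189.754,-149.815) [heading=284, draw]
    FD 11: (189.754,-149.815) -> (192.415,-160.488) [heading=284, draw]
    -- iteration 3/3 --
    FD 5: (192.415,-160.488) -> (193.625,-165.339) [heading=284, draw]
    FD 11: (193.625,-165.339) -> (196.286,-176.013) [heading=284, draw]
  ]
]
FD 4: (196.286,-176.013) -> (197.253,-179.894) [heading=284, draw]
BK 4: (197.253,-179.894) -> (196.286,-176.013) [heading=284, draw]
RT 180: heading 284 -> 104
LT 135: heading 104 -> 239
Final: pos=(196.286,-176.013), heading=239, 34 segment(s) drawn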